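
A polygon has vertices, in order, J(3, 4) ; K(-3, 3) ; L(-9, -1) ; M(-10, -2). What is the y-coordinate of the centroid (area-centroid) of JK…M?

23/15

Apply the shoelace formula. First the cross-terms c_i = x_i·y_{i+1} − x_{i+1}·y_i:
  21, 30, 8, -34  ⇒  2A = 25, A = 12.5.
Then Σ (y_i + y_{i+1})·c_i = 115, so ȳ = 115 / (6·12.5) = 23/15.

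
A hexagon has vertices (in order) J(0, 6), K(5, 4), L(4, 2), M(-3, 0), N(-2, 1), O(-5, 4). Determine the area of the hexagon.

33

Apply the surveyor's formula: 2A = Σ (x_i·y_{i+1} − x_{i+1}·y_i), indices taken mod 6.
Σ = (-30) + (-6) + (6) + (-3) + (-3) + (-30) = -66
Area = |Σ|/2 = 33.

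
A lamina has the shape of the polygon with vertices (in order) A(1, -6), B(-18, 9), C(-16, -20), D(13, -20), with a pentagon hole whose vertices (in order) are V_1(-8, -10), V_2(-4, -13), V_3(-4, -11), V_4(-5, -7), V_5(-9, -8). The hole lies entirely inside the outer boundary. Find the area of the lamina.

Outer boundary:
A→B: (1)(9) − (-18)(-6) = -99
B→C: (-18)(-20) − (-16)(9) = 504
C→D: (-16)(-20) − (13)(-20) = 580
D→A: (13)(-6) − (1)(-20) = -58
Σ = 927
Area = |Σ|/2 = 463.5.
Hole:
Apply the shoelace (surveyor's) formula: 2A = Σ (x_i·y_{i+1} − x_{i+1}·y_i), indices taken mod 5.
Σ = (64) + (-8) + (-27) + (-23) + (26) = 32
Area = |Σ|/2 = 16.
Net area = 463.5 − 16 = 447.5.

447.5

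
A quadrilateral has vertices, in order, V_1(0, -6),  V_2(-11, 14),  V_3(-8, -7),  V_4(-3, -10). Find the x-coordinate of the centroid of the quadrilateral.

Apply Gauss's area formula. First the cross-terms c_i = x_i·y_{i+1} − x_{i+1}·y_i:
  -66, 189, 59, 18  ⇒  2A = 200, A = 100.
Then Σ (x_i + x_{i+1})·c_i = -3568, so x̄ = -3568 / (6·100) = -446/75.

-446/75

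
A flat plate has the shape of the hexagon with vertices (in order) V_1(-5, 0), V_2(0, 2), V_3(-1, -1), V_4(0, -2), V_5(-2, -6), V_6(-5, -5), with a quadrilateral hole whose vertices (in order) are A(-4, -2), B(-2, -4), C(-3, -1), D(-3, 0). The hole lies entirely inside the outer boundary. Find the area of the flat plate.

25

Outer boundary:
V_1→V_2: (-5)(2) − (0)(0) = -10
V_2→V_3: (0)(-1) − (-1)(2) = 2
V_3→V_4: (-1)(-2) − (0)(-1) = 2
V_4→V_5: (0)(-6) − (-2)(-2) = -4
V_5→V_6: (-2)(-5) − (-5)(-6) = -20
V_6→V_1: (-5)(0) − (-5)(-5) = -25
Σ = -55
Area = |Σ|/2 = 27.5.
Hole:
Cross-terms: 12, -10, -3, 6  ⇒  Σ = 5
Area = |Σ|/2 = 2.5.
Net area = 27.5 − 2.5 = 25.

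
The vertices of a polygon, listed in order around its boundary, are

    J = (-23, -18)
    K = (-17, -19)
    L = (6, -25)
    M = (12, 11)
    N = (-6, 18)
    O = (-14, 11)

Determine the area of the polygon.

1004.5

J→K: (-23)(-19) − (-17)(-18) = 131
K→L: (-17)(-25) − (6)(-19) = 539
L→M: (6)(11) − (12)(-25) = 366
M→N: (12)(18) − (-6)(11) = 282
N→O: (-6)(11) − (-14)(18) = 186
O→J: (-14)(-18) − (-23)(11) = 505
Σ = 2009
Area = |Σ|/2 = 1004.5.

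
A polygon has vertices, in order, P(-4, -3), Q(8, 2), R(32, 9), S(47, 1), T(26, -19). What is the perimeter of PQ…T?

118

|PQ| = √((12)² + (5)²) = √169 = 13
|QR| = √((24)² + (7)²) = √625 = 25
|RS| = √((15)² + (-8)²) = √289 = 17
|ST| = √((-21)² + (-20)²) = √841 = 29
|TP| = √((-30)² + (16)²) = √1156 = 34
Perimeter = 13 + 25 + 17 + 29 + 34 = 118.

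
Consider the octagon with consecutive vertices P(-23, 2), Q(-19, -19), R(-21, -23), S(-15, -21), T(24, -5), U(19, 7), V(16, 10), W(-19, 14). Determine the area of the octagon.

1113.5

Apply Gauss's area formula: 2A = Σ (x_i·y_{i+1} − x_{i+1}·y_i), indices taken mod 8.
Σ = (475) + (38) + (96) + (579) + (263) + (78) + (414) + (284) = 2227
Area = |Σ|/2 = 1113.5.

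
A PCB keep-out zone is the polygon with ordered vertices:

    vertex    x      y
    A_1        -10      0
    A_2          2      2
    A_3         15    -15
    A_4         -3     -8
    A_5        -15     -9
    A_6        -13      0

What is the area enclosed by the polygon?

Apply Gauss's area formula: 2A = Σ (x_i·y_{i+1} − x_{i+1}·y_i), indices taken mod 6.
Σ = (-20) + (-60) + (-165) + (-93) + (-117) + (0) = -455
Area = |Σ|/2 = 227.5.

227.5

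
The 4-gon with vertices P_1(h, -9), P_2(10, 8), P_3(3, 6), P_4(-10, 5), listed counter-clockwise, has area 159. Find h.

9

The doubled signed area Σ (x_i y_{i+1} − x_{i+1} y_i) is linear in h.
With h=0 it equals 291; the coefficient of h is 3 (from the two edges through P_1).
So 3·h + 291 = 2·159 = 318 ⇒ h = 9.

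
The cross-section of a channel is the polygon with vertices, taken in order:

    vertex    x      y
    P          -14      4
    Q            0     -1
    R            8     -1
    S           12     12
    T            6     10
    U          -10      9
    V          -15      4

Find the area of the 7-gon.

Apply the shoelace (surveyor's) formula: 2A = Σ (x_i·y_{i+1} − x_{i+1}·y_i), indices taken mod 7.
Σ = (14) + (8) + (108) + (48) + (154) + (95) + (-4) = 423
Area = |Σ|/2 = 211.5.

211.5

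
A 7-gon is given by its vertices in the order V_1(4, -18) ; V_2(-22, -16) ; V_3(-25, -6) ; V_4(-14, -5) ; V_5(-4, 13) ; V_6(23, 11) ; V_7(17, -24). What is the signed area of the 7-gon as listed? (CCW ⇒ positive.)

Apply the surveyor's formula: 2A = Σ (x_i·y_{i+1} − x_{i+1}·y_i), indices taken mod 7.
Cross-terms: -460, -268, 41, -202, -343, -739, -210  ⇒  Σ = -2181
Signed area = Σ/2 = -1090.5 (negative ⇒ clockwise traversal).

-1090.5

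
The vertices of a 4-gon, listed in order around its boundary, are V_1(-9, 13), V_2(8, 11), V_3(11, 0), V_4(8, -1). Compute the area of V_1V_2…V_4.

120

Cross-terms: -203, -121, -11, 95  ⇒  Σ = -240
Area = |Σ|/2 = 120.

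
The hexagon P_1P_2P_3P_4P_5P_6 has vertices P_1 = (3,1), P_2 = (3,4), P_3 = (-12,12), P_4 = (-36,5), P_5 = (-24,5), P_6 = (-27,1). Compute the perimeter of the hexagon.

92

|P_1P_2| = √((0)² + (3)²) = √9 = 3
|P_2P_3| = √((-15)² + (8)²) = √289 = 17
|P_3P_4| = √((-24)² + (-7)²) = √625 = 25
|P_4P_5| = √((12)² + (0)²) = √144 = 12
|P_5P_6| = √((-3)² + (-4)²) = √25 = 5
|P_6P_1| = √((30)² + (0)²) = √900 = 30
Perimeter = 3 + 17 + 25 + 12 + 5 + 30 = 92.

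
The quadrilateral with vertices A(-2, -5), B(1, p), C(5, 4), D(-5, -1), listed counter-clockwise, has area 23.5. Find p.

The doubled signed area Σ (x_i y_{i+1} − x_{i+1} y_i) is linear in p.
With p=0 it equals 47; the coefficient of p is -7 (from the two edges through B).
So -7·p + 47 = 2·23.5 = 47 ⇒ p = 0.

0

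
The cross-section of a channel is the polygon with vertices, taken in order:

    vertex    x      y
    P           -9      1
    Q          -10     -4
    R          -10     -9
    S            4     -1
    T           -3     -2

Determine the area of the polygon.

Apply the shoelace formula: 2A = Σ (x_i·y_{i+1} − x_{i+1}·y_i), indices taken mod 5.
P→Q: (-9)(-4) − (-10)(1) = 46
Q→R: (-10)(-9) − (-10)(-4) = 50
R→S: (-10)(-1) − (4)(-9) = 46
S→T: (4)(-2) − (-3)(-1) = -11
T→P: (-3)(1) − (-9)(-2) = -21
Σ = 110
Area = |Σ|/2 = 55.

55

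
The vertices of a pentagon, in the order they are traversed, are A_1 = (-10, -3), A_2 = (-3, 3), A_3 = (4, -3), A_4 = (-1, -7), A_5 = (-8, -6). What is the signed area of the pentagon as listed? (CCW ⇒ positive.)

Apply the shoelace formula: 2A = Σ (x_i·y_{i+1} − x_{i+1}·y_i), indices taken mod 5.
Σ = (-39) + (-3) + (-31) + (-50) + (-36) = -159
Signed area = Σ/2 = -79.5 (negative ⇒ clockwise traversal).

-79.5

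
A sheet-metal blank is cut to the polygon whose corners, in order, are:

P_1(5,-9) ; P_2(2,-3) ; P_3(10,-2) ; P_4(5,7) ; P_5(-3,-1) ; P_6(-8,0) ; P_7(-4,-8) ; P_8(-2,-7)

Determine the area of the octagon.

123

Cross-terms: 3, 26, 80, 16, -8, 64, 12, 53  ⇒  Σ = 246
Area = |Σ|/2 = 123.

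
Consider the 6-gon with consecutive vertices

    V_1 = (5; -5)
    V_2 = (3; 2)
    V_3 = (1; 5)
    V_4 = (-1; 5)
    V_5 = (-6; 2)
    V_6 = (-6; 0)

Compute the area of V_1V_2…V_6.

Apply the surveyor's formula: 2A = Σ (x_i·y_{i+1} − x_{i+1}·y_i), indices taken mod 6.
Σ = (25) + (13) + (10) + (28) + (12) + (30) = 118
Area = |Σ|/2 = 59.

59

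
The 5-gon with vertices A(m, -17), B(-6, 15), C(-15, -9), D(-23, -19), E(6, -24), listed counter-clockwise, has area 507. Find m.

Write out the shoelace sum; only the two edges meeting at A involve m:
2·Area = [(6·(-17) − m·(-24)) + (m·15 − (-6)·(-17))] + 1023
       = 39·m + 819 = 1014
⇒ m = 5.

5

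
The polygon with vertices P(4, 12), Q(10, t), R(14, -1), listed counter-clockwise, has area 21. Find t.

Write out the shoelace sum; only the two edges meeting at Q involve t:
2·Area = [(4·t − 10·12) + (10·(-1) − 14·t)] + 172
       = -10·t + 42 = 42
⇒ t = 0.

0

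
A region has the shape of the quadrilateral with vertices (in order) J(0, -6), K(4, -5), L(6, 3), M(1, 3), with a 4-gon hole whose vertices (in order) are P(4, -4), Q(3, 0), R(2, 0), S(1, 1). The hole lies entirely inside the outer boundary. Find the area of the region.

34.5

Outer boundary:
Cross-terms: 24, 42, 15, -6  ⇒  Σ = 75
Area = |Σ|/2 = 37.5.
Hole:
Cross-terms: 12, 0, 2, -8  ⇒  Σ = 6
Area = |Σ|/2 = 3.
Net area = 37.5 − 3 = 34.5.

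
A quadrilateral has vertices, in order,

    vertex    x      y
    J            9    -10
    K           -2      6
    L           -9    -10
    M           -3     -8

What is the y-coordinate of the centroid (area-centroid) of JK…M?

-4

Apply the shoelace (surveyor's) formula. First the cross-terms c_i = x_i·y_{i+1} − x_{i+1}·y_i:
  34, 74, 42, 102  ⇒  2A = 252, A = 126.
Then Σ (y_i + y_{i+1})·c_i = -3024, so ȳ = -3024 / (6·126) = -4.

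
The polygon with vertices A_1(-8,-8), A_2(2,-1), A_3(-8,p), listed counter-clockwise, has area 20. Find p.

-4

The doubled signed area Σ (x_i y_{i+1} − x_{i+1} y_i) is linear in p.
With p=0 it equals 80; the coefficient of p is 10 (from the two edges through A_3).
So 10·p + 80 = 2·20 = 40 ⇒ p = -4.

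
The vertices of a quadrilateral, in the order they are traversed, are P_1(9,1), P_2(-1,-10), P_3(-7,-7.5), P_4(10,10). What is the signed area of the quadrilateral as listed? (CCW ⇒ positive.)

-113.25

Σ = (-89) + (-62.5) + (5) + (-80) = -226.5
Signed area = Σ/2 = -113.25 (negative ⇒ clockwise traversal).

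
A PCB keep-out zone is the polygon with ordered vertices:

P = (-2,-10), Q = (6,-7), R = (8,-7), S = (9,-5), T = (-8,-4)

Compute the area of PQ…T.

53.5

Cross-terms: 74, 14, 23, -76, 72  ⇒  Σ = 107
Area = |Σ|/2 = 53.5.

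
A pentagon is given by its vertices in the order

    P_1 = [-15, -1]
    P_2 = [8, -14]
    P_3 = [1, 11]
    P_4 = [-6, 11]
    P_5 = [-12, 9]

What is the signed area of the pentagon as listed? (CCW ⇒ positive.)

311

Apply Gauss's area formula: 2A = Σ (x_i·y_{i+1} − x_{i+1}·y_i), indices taken mod 5.
Cross-terms: 218, 102, 77, 78, 147  ⇒  Σ = 622
Signed area = Σ/2 = 311 (positive ⇒ counter-clockwise traversal).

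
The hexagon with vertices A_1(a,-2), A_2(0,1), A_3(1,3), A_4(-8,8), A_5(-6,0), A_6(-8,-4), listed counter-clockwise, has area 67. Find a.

The doubled signed area Σ (x_i y_{i+1} − x_{i+1} y_i) is linear in a.
With a=0 it equals 119; the coefficient of a is 5 (from the two edges through A_1).
So 5·a + 119 = 2·67 = 134 ⇒ a = 3.

3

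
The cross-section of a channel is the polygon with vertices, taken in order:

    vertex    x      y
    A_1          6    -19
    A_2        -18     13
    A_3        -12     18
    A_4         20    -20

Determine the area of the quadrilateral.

406

Apply Gauss's area formula: 2A = Σ (x_i·y_{i+1} − x_{i+1}·y_i), indices taken mod 4.
Σ = (-264) + (-168) + (-120) + (-260) = -812
Area = |Σ|/2 = 406.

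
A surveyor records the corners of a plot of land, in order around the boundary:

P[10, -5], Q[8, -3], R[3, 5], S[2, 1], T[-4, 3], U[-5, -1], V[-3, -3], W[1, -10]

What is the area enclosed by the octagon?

110.5

Apply the shoelace formula: 2A = Σ (x_i·y_{i+1} − x_{i+1}·y_i), indices taken mod 8.
P→Q: (10)(-3) − (8)(-5) = 10
Q→R: (8)(5) − (3)(-3) = 49
R→S: (3)(1) − (2)(5) = -7
S→T: (2)(3) − (-4)(1) = 10
T→U: (-4)(-1) − (-5)(3) = 19
U→V: (-5)(-3) − (-3)(-1) = 12
V→W: (-3)(-10) − (1)(-3) = 33
W→P: (1)(-5) − (10)(-10) = 95
Σ = 221
Area = |Σ|/2 = 110.5.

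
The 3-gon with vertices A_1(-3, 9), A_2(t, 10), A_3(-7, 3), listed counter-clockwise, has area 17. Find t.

Write out the shoelace sum; only the two edges meeting at A_2 involve t:
2·Area = [((-3)·10 − t·9) + (t·3 − (-7)·10)] + -54
       = -6·t + -14 = 34
⇒ t = -8.

-8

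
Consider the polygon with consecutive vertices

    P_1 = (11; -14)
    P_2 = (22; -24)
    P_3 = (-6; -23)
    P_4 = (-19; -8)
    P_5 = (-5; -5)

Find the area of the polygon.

407.5

Apply the shoelace formula: 2A = Σ (x_i·y_{i+1} − x_{i+1}·y_i), indices taken mod 5.
Cross-terms: 44, -650, -389, 55, 125  ⇒  Σ = -815
Area = |Σ|/2 = 407.5.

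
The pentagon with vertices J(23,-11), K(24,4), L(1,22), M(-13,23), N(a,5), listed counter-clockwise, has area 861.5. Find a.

The doubled signed area Σ (x_i y_{i+1} − x_{i+1} y_i) is linear in a.
With a=0 it equals 1009; the coefficient of a is -34 (from the two edges through N).
So -34·a + 1009 = 2·861.5 = 1723 ⇒ a = -21.

-21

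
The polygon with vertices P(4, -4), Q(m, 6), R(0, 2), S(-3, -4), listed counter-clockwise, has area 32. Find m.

1

The doubled signed area Σ (x_i y_{i+1} − x_{i+1} y_i) is linear in m.
With m=0 it equals 58; the coefficient of m is 6 (from the two edges through Q).
So 6·m + 58 = 2·32 = 64 ⇒ m = 1.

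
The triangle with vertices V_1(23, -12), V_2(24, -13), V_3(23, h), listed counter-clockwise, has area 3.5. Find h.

The doubled signed area Σ (x_i y_{i+1} − x_{i+1} y_i) is linear in h.
With h=0 it equals 12; the coefficient of h is 1 (from the two edges through V_3).
So 1·h + 12 = 2·3.5 = 7 ⇒ h = -5.

-5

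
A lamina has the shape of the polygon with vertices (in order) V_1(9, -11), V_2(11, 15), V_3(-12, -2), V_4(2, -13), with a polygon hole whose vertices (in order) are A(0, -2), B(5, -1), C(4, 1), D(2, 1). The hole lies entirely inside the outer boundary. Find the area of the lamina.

Outer boundary:
Σ = (256) + (158) + (160) + (95) = 669
Area = |Σ|/2 = 334.5.
Hole:
Apply the shoelace (surveyor's) formula: 2A = Σ (x_i·y_{i+1} − x_{i+1}·y_i), indices taken mod 4.
Σ = (10) + (9) + (2) + (-4) = 17
Area = |Σ|/2 = 8.5.
Net area = 334.5 − 8.5 = 326.

326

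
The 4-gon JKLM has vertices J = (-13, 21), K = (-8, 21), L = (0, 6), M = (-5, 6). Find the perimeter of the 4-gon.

|JK| = √((5)² + (0)²) = √25 = 5
|KL| = √((8)² + (-15)²) = √289 = 17
|LM| = √((-5)² + (0)²) = √25 = 5
|MJ| = √((-8)² + (15)²) = √289 = 17
Perimeter = 5 + 17 + 5 + 17 = 44.

44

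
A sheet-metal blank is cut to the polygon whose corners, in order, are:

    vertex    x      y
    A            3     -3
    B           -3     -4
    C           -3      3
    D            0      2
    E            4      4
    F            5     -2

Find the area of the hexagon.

Apply Gauss's area formula: 2A = Σ (x_i·y_{i+1} − x_{i+1}·y_i), indices taken mod 6.
Σ = (-21) + (-21) + (-6) + (-8) + (-28) + (-9) = -93
Area = |Σ|/2 = 46.5.

46.5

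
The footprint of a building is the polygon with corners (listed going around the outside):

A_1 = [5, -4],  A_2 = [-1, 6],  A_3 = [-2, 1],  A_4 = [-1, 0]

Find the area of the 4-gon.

Apply Gauss's area formula: 2A = Σ (x_i·y_{i+1} − x_{i+1}·y_i), indices taken mod 4.
Σ = (26) + (11) + (1) + (4) = 42
Area = |Σ|/2 = 21.

21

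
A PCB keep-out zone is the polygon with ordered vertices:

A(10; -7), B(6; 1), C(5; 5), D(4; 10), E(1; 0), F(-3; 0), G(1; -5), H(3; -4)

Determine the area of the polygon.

71

Σ = (52) + (25) + (30) + (-10) + (0) + (15) + (11) + (19) = 142
Area = |Σ|/2 = 71.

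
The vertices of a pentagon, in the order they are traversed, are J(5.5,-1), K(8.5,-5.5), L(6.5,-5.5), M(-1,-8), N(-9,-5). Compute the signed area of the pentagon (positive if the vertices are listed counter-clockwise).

Apply the surveyor's formula: 2A = Σ (x_i·y_{i+1} − x_{i+1}·y_i), indices taken mod 5.
Cross-terms: -21.75, -11, -57.5, -67, 36.5  ⇒  Σ = -120.75
Signed area = Σ/2 = -60.375 (negative ⇒ clockwise traversal).

-60.375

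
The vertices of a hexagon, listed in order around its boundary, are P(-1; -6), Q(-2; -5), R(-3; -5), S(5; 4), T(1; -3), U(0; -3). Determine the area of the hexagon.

Σ = (-7) + (-5) + (13) + (-19) + (-3) + (-3) = -24
Area = |Σ|/2 = 12.

12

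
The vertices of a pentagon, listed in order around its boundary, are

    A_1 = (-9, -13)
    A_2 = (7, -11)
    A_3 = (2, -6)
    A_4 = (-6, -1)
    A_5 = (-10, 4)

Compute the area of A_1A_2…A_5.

132

Cross-terms: 190, -20, -38, -34, 166  ⇒  Σ = 264
Area = |Σ|/2 = 132.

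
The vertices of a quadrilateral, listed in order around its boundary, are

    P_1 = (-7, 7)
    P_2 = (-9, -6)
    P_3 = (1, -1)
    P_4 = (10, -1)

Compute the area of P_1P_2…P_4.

Apply the shoelace (surveyor's) formula: 2A = Σ (x_i·y_{i+1} − x_{i+1}·y_i), indices taken mod 4.
P_1→P_2: (-7)(-6) − (-9)(7) = 105
P_2→P_3: (-9)(-1) − (1)(-6) = 15
P_3→P_4: (1)(-1) − (10)(-1) = 9
P_4→P_1: (10)(7) − (-7)(-1) = 63
Σ = 192
Area = |Σ|/2 = 96.

96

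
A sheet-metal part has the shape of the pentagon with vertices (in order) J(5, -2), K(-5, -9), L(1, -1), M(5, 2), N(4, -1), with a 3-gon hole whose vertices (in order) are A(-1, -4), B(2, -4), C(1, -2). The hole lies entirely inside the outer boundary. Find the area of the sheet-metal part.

Outer boundary:
Apply the shoelace (surveyor's) formula: 2A = Σ (x_i·y_{i+1} − x_{i+1}·y_i), indices taken mod 5.
J→K: (5)(-9) − (-5)(-2) = -55
K→L: (-5)(-1) − (1)(-9) = 14
L→M: (1)(2) − (5)(-1) = 7
M→N: (5)(-1) − (4)(2) = -13
N→J: (4)(-2) − (5)(-1) = -3
Σ = -50
Area = |Σ|/2 = 25.
Hole:
A→B: (-1)(-4) − (2)(-4) = 12
B→C: (2)(-2) − (1)(-4) = 0
C→A: (1)(-4) − (-1)(-2) = -6
Σ = 6
Area = |Σ|/2 = 3.
Net area = 25 − 3 = 22.

22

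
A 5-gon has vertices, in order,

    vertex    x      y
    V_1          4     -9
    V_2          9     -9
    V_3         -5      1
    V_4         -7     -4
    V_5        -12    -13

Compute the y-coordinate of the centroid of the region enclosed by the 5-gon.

Apply the surveyor's formula. First the cross-terms c_i = x_i·y_{i+1} − x_{i+1}·y_i:
  45, -36, 27, 43, 160  ⇒  2A = 239, A = 119.5.
Then Σ (y_i + y_{i+1})·c_i = -4854, so ȳ = -4854 / (6·119.5) = -1618/239.

-1618/239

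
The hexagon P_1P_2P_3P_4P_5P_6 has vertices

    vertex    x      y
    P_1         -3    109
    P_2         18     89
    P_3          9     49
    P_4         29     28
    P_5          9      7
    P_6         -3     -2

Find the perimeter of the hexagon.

254

|P_1P_2| = √((21)² + (-20)²) = √841 = 29
|P_2P_3| = √((-9)² + (-40)²) = √1681 = 41
|P_3P_4| = √((20)² + (-21)²) = √841 = 29
|P_4P_5| = √((-20)² + (-21)²) = √841 = 29
|P_5P_6| = √((-12)² + (-9)²) = √225 = 15
|P_6P_1| = √((0)² + (111)²) = √12321 = 111
Perimeter = 29 + 41 + 29 + 29 + 15 + 111 = 254.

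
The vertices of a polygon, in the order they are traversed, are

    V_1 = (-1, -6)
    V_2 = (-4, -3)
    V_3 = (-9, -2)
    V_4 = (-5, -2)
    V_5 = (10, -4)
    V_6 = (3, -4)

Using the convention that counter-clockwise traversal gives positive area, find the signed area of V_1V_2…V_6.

-21

Apply the surveyor's formula: 2A = Σ (x_i·y_{i+1} − x_{i+1}·y_i), indices taken mod 6.
V_1→V_2: (-1)(-3) − (-4)(-6) = -21
V_2→V_3: (-4)(-2) − (-9)(-3) = -19
V_3→V_4: (-9)(-2) − (-5)(-2) = 8
V_4→V_5: (-5)(-4) − (10)(-2) = 40
V_5→V_6: (10)(-4) − (3)(-4) = -28
V_6→V_1: (3)(-6) − (-1)(-4) = -22
Σ = -42
Signed area = Σ/2 = -21 (negative ⇒ clockwise traversal).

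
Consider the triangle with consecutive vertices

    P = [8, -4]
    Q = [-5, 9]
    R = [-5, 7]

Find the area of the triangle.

13

Apply the shoelace (surveyor's) formula: 2A = Σ (x_i·y_{i+1} − x_{i+1}·y_i), indices taken mod 3.
Σ = (52) + (10) + (-36) = 26
Area = |Σ|/2 = 13.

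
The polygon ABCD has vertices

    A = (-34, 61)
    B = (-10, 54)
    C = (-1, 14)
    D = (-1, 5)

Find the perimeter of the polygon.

140

|AB| = √((24)² + (-7)²) = √625 = 25
|BC| = √((9)² + (-40)²) = √1681 = 41
|CD| = √((0)² + (-9)²) = √81 = 9
|DA| = √((-33)² + (56)²) = √4225 = 65
Perimeter = 25 + 41 + 9 + 65 = 140.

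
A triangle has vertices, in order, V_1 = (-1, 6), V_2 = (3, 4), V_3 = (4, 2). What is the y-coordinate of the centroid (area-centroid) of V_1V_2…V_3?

Apply the shoelace (surveyor's) formula. First the cross-terms c_i = x_i·y_{i+1} − x_{i+1}·y_i:
  -22, -10, 26  ⇒  2A = -6, A = -3.
Then Σ (y_i + y_{i+1})·c_i = -72, so ȳ = -72 / (6·(-3)) = 4.

4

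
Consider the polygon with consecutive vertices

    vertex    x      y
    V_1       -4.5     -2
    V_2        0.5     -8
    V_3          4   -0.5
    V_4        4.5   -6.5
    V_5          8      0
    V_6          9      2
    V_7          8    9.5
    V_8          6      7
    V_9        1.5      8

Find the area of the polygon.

Apply Gauss's area formula: 2A = Σ (x_i·y_{i+1} − x_{i+1}·y_i), indices taken mod 9.
Σ = (37) + (31.75) + (-23.75) + (52) + (16) + (69.5) + (-1) + (37.5) + (33) = 252
Area = |Σ|/2 = 126.

126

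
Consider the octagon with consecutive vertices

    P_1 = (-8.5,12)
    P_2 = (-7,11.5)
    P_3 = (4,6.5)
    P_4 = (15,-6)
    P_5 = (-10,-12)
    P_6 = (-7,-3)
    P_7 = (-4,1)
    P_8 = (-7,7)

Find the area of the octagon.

Apply Gauss's area formula: 2A = Σ (x_i·y_{i+1} − x_{i+1}·y_i), indices taken mod 8.
P_1→P_2: (-8.5)(11.5) − (-7)(12) = -13.75
P_2→P_3: (-7)(6.5) − (4)(11.5) = -91.5
P_3→P_4: (4)(-6) − (15)(6.5) = -121.5
P_4→P_5: (15)(-12) − (-10)(-6) = -240
P_5→P_6: (-10)(-3) − (-7)(-12) = -54
P_6→P_7: (-7)(1) − (-4)(-3) = -19
P_7→P_8: (-4)(7) − (-7)(1) = -21
P_8→P_1: (-7)(12) − (-8.5)(7) = -24.5
Σ = -585.25
Area = |Σ|/2 = 292.625.

292.625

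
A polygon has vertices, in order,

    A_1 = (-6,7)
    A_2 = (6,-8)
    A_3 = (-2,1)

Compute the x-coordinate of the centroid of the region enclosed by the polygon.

-2/3

Apply the surveyor's formula. First the cross-terms c_i = x_i·y_{i+1} − x_{i+1}·y_i:
  6, -10, -8  ⇒  2A = -12, A = -6.
Then Σ (x_i + x_{i+1})·c_i = 24, so x̄ = 24 / (6·(-6)) = -2/3.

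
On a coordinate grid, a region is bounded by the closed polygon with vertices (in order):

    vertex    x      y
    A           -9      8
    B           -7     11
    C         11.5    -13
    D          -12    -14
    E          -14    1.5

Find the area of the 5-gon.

Σ = (-43) + (-35.5) + (-317) + (-214) + (-98.5) = -708
Area = |Σ|/2 = 354.

354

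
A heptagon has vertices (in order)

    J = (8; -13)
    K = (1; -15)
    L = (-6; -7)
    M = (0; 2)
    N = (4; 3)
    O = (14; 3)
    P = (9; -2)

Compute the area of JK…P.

205

Σ = (-107) + (-97) + (-12) + (-8) + (-30) + (-55) + (-101) = -410
Area = |Σ|/2 = 205.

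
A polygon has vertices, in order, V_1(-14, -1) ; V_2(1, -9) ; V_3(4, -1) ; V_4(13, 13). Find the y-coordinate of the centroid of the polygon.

1

Apply the surveyor's formula. First the cross-terms c_i = x_i·y_{i+1} − x_{i+1}·y_i:
  127, 35, 65, 169  ⇒  2A = 396, A = 198.
Then Σ (y_i + y_{i+1})·c_i = 1188, so ȳ = 1188 / (6·198) = 1.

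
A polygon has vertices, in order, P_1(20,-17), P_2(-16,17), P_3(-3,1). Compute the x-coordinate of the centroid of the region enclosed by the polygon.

Apply the shoelace formula. First the cross-terms c_i = x_i·y_{i+1} − x_{i+1}·y_i:
  68, 35, 31  ⇒  2A = 134, A = 67.
Then Σ (x_i + x_{i+1})·c_i = 134, so x̄ = 134 / (6·67) = 1/3.

1/3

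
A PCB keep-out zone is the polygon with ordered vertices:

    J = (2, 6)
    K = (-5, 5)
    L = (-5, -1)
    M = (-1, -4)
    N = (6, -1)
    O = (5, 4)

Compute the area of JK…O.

Apply the shoelace formula: 2A = Σ (x_i·y_{i+1} − x_{i+1}·y_i), indices taken mod 6.
Σ = (40) + (30) + (19) + (25) + (29) + (22) = 165
Area = |Σ|/2 = 82.5.

82.5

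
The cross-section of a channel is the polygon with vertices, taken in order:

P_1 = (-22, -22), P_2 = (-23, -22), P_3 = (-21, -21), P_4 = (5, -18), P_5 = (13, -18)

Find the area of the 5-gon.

28

Cross-terms: -22, 21, 483, 144, -682  ⇒  Σ = -56
Area = |Σ|/2 = 28.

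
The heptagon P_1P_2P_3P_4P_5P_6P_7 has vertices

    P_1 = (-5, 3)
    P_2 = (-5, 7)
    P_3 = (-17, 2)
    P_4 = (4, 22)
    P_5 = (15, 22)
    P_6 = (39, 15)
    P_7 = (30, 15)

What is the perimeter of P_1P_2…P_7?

128

|P_1P_2| = √((0)² + (4)²) = √16 = 4
|P_2P_3| = √((-12)² + (-5)²) = √169 = 13
|P_3P_4| = √((21)² + (20)²) = √841 = 29
|P_4P_5| = √((11)² + (0)²) = √121 = 11
|P_5P_6| = √((24)² + (-7)²) = √625 = 25
|P_6P_7| = √((-9)² + (0)²) = √81 = 9
|P_7P_1| = √((-35)² + (-12)²) = √1369 = 37
Perimeter = 4 + 13 + 29 + 11 + 25 + 9 + 37 = 128.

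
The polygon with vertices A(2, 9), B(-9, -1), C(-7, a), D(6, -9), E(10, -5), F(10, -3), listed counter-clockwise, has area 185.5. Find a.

The doubled signed area Σ (x_i y_{i+1} − x_{i+1} y_i) is linear in a.
With a=0 it equals 311; the coefficient of a is -15 (from the two edges through C).
So -15·a + 311 = 2·185.5 = 371 ⇒ a = -4.

-4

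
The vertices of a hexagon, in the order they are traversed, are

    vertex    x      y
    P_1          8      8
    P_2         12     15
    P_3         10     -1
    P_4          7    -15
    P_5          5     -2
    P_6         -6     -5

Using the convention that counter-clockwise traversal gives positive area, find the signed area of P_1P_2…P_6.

-132.5

Σ = (24) + (-162) + (-143) + (61) + (-37) + (-8) = -265
Signed area = Σ/2 = -132.5 (negative ⇒ clockwise traversal).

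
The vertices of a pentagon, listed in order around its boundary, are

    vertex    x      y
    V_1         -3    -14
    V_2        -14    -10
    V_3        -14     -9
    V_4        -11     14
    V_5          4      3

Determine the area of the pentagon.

V_1→V_2: (-3)(-10) − (-14)(-14) = -166
V_2→V_3: (-14)(-9) − (-14)(-10) = -14
V_3→V_4: (-14)(14) − (-11)(-9) = -295
V_4→V_5: (-11)(3) − (4)(14) = -89
V_5→V_1: (4)(-14) − (-3)(3) = -47
Σ = -611
Area = |Σ|/2 = 305.5.

305.5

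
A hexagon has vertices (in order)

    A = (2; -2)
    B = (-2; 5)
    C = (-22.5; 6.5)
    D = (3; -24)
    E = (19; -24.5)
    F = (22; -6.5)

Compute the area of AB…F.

Apply Gauss's area formula: 2A = Σ (x_i·y_{i+1} − x_{i+1}·y_i), indices taken mod 6.
Σ = (6) + (99.5) + (520.5) + (382.5) + (415.5) + (-31) = 1393
Area = |Σ|/2 = 696.5.

696.5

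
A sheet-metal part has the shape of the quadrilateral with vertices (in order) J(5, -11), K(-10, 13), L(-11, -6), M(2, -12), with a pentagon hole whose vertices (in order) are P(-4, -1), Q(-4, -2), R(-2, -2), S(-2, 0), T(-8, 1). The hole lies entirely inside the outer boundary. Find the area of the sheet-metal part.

Outer boundary:
Apply Gauss's area formula: 2A = Σ (x_i·y_{i+1} − x_{i+1}·y_i), indices taken mod 4.
Σ = (-45) + (203) + (144) + (38) = 340
Area = |Σ|/2 = 170.
Hole:
Apply the shoelace (surveyor's) formula: 2A = Σ (x_i·y_{i+1} − x_{i+1}·y_i), indices taken mod 5.
P→Q: (-4)(-2) − (-4)(-1) = 4
Q→R: (-4)(-2) − (-2)(-2) = 4
R→S: (-2)(0) − (-2)(-2) = -4
S→T: (-2)(1) − (-8)(0) = -2
T→P: (-8)(-1) − (-4)(1) = 12
Σ = 14
Area = |Σ|/2 = 7.
Net area = 170 − 7 = 163.

163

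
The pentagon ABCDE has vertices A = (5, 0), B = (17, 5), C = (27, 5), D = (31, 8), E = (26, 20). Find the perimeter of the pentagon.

70

|AB| = √((12)² + (5)²) = √169 = 13
|BC| = √((10)² + (0)²) = √100 = 10
|CD| = √((4)² + (3)²) = √25 = 5
|DE| = √((-5)² + (12)²) = √169 = 13
|EA| = √((-21)² + (-20)²) = √841 = 29
Perimeter = 13 + 10 + 5 + 13 + 29 = 70.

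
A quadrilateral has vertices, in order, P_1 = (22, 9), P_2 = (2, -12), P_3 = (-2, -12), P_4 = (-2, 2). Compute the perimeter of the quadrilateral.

72

|P_1P_2| = √((-20)² + (-21)²) = √841 = 29
|P_2P_3| = √((-4)² + (0)²) = √16 = 4
|P_3P_4| = √((0)² + (14)²) = √196 = 14
|P_4P_1| = √((24)² + (7)²) = √625 = 25
Perimeter = 29 + 4 + 14 + 25 = 72.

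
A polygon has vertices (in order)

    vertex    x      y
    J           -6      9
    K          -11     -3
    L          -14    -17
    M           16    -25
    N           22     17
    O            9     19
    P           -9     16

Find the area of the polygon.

1150.5

Σ = (117) + (145) + (622) + (822) + (265) + (315) + (15) = 2301
Area = |Σ|/2 = 1150.5.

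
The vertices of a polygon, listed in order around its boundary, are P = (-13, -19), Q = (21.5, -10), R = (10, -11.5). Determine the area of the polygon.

Cross-terms: 538.5, -147.25, -339.5  ⇒  Σ = 51.75
Area = |Σ|/2 = 25.875.

25.875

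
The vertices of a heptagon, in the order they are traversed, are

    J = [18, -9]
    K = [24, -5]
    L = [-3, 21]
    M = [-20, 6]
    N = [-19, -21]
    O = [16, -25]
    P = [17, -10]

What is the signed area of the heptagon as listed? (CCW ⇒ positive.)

Apply the surveyor's formula: 2A = Σ (x_i·y_{i+1} − x_{i+1}·y_i), indices taken mod 7.
J→K: (18)(-5) − (24)(-9) = 126
K→L: (24)(21) − (-3)(-5) = 489
L→M: (-3)(6) − (-20)(21) = 402
M→N: (-20)(-21) − (-19)(6) = 534
N→O: (-19)(-25) − (16)(-21) = 811
O→P: (16)(-10) − (17)(-25) = 265
P→J: (17)(-9) − (18)(-10) = 27
Σ = 2654
Signed area = Σ/2 = 1327 (positive ⇒ counter-clockwise traversal).

1327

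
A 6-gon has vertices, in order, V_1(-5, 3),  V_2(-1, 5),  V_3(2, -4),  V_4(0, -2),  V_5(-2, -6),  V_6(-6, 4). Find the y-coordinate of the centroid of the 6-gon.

Apply Gauss's area formula. First the cross-terms c_i = x_i·y_{i+1} − x_{i+1}·y_i:
  -22, -6, -4, -4, -44, 2  ⇒  2A = -78, A = -39.
Then Σ (y_i + y_{i+1})·c_i = -24, so ȳ = -24 / (6·(-39)) = 4/39.

4/39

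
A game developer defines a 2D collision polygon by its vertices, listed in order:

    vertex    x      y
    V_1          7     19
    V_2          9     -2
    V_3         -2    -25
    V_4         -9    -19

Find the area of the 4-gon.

319.5

Cross-terms: -185, -229, -187, -38  ⇒  Σ = -639
Area = |Σ|/2 = 319.5.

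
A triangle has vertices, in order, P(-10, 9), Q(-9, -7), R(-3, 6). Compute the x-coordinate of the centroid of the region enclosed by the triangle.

-22/3

Apply Gauss's area formula. First the cross-terms c_i = x_i·y_{i+1} − x_{i+1}·y_i:
  151, -75, 33  ⇒  2A = 109, A = 54.5.
Then Σ (x_i + x_{i+1})·c_i = -2398, so x̄ = -2398 / (6·54.5) = -22/3.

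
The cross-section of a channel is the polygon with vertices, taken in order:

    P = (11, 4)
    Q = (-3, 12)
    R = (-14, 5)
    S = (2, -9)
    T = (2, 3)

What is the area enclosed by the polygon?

206

Apply the shoelace (surveyor's) formula: 2A = Σ (x_i·y_{i+1} − x_{i+1}·y_i), indices taken mod 5.
P→Q: (11)(12) − (-3)(4) = 144
Q→R: (-3)(5) − (-14)(12) = 153
R→S: (-14)(-9) − (2)(5) = 116
S→T: (2)(3) − (2)(-9) = 24
T→P: (2)(4) − (11)(3) = -25
Σ = 412
Area = |Σ|/2 = 206.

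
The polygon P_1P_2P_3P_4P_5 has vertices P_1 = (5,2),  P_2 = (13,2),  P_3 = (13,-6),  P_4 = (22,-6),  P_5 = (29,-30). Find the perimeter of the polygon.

90

|P_1P_2| = √((8)² + (0)²) = √64 = 8
|P_2P_3| = √((0)² + (-8)²) = √64 = 8
|P_3P_4| = √((9)² + (0)²) = √81 = 9
|P_4P_5| = √((7)² + (-24)²) = √625 = 25
|P_5P_1| = √((-24)² + (32)²) = √1600 = 40
Perimeter = 8 + 8 + 9 + 25 + 40 = 90.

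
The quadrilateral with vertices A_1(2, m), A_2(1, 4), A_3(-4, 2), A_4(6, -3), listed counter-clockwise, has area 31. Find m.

Write out the shoelace sum; only the two edges meeting at A_1 involve m:
2·Area = [(6·m − 2·(-3)) + (2·4 − 1·m)] + 18
       = 5·m + 32 = 62
⇒ m = 6.

6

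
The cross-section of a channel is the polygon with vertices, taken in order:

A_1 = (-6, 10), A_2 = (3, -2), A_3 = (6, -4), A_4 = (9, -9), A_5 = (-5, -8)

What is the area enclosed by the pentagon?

Apply the shoelace formula: 2A = Σ (x_i·y_{i+1} − x_{i+1}·y_i), indices taken mod 5.
A_1→A_2: (-6)(-2) − (3)(10) = -18
A_2→A_3: (3)(-4) − (6)(-2) = 0
A_3→A_4: (6)(-9) − (9)(-4) = -18
A_4→A_5: (9)(-8) − (-5)(-9) = -117
A_5→A_1: (-5)(10) − (-6)(-8) = -98
Σ = -251
Area = |Σ|/2 = 125.5.

125.5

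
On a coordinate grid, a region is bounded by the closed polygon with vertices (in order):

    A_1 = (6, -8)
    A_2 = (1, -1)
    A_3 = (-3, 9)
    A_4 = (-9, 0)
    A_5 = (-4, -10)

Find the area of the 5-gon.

Apply the shoelace formula: 2A = Σ (x_i·y_{i+1} − x_{i+1}·y_i), indices taken mod 5.
A_1→A_2: (6)(-1) − (1)(-8) = 2
A_2→A_3: (1)(9) − (-3)(-1) = 6
A_3→A_4: (-3)(0) − (-9)(9) = 81
A_4→A_5: (-9)(-10) − (-4)(0) = 90
A_5→A_1: (-4)(-8) − (6)(-10) = 92
Σ = 271
Area = |Σ|/2 = 135.5.

135.5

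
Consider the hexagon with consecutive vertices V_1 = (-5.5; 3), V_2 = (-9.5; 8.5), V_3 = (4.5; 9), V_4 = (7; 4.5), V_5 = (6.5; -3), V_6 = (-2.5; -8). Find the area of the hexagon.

173

V_1→V_2: (-5.5)(8.5) − (-9.5)(3) = -18.25
V_2→V_3: (-9.5)(9) − (4.5)(8.5) = -123.75
V_3→V_4: (4.5)(4.5) − (7)(9) = -42.75
V_4→V_5: (7)(-3) − (6.5)(4.5) = -50.25
V_5→V_6: (6.5)(-8) − (-2.5)(-3) = -59.5
V_6→V_1: (-2.5)(3) − (-5.5)(-8) = -51.5
Σ = -346
Area = |Σ|/2 = 173.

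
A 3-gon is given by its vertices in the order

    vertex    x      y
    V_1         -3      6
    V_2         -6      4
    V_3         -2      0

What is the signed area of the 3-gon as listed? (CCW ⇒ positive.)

10

Σ = (24) + (8) + (-12) = 20
Signed area = Σ/2 = 10 (positive ⇒ counter-clockwise traversal).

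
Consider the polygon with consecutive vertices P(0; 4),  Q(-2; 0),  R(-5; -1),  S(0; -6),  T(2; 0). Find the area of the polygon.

30

Σ = (8) + (2) + (30) + (12) + (8) = 60
Area = |Σ|/2 = 30.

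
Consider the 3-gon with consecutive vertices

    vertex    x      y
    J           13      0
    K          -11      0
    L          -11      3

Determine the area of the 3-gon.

J→K: (13)(0) − (-11)(0) = 0
K→L: (-11)(3) − (-11)(0) = -33
L→J: (-11)(0) − (13)(3) = -39
Σ = -72
Area = |Σ|/2 = 36.

36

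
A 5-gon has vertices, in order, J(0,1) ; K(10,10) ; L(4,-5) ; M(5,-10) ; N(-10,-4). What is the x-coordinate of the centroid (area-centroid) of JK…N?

53/49

Apply the shoelace (surveyor's) formula. First the cross-terms c_i = x_i·y_{i+1} − x_{i+1}·y_i:
  -10, -90, -15, -120, -10  ⇒  2A = -245, A = -122.5.
Then Σ (x_i + x_{i+1})·c_i = -795, so x̄ = -795 / (6·(-122.5)) = 53/49.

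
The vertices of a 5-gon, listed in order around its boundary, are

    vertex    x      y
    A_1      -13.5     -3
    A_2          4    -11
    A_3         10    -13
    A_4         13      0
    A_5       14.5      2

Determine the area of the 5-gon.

198.5

Apply the shoelace formula: 2A = Σ (x_i·y_{i+1} − x_{i+1}·y_i), indices taken mod 5.
Σ = (160.5) + (58) + (169) + (26) + (-16.5) = 397
Area = |Σ|/2 = 198.5.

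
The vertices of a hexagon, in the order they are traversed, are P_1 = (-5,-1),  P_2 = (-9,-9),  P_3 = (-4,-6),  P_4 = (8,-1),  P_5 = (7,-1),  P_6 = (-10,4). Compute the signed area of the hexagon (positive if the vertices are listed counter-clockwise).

76.5

Apply the shoelace (surveyor's) formula: 2A = Σ (x_i·y_{i+1} − x_{i+1}·y_i), indices taken mod 6.
P_1→P_2: (-5)(-9) − (-9)(-1) = 36
P_2→P_3: (-9)(-6) − (-4)(-9) = 18
P_3→P_4: (-4)(-1) − (8)(-6) = 52
P_4→P_5: (8)(-1) − (7)(-1) = -1
P_5→P_6: (7)(4) − (-10)(-1) = 18
P_6→P_1: (-10)(-1) − (-5)(4) = 30
Σ = 153
Signed area = Σ/2 = 76.5 (positive ⇒ counter-clockwise traversal).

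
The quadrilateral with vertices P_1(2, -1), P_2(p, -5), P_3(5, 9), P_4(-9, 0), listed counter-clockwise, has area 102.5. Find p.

Write out the shoelace sum; only the two edges meeting at P_2 involve p:
2·Area = [(2·(-5) − p·(-1)) + (p·9 − 5·(-5))] + 90
       = 10·p + 105 = 205
⇒ p = 10.

10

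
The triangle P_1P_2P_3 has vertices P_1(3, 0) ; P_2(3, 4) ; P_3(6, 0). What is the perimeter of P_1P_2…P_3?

12

|P_1P_2| = √((0)² + (4)²) = √16 = 4
|P_2P_3| = √((3)² + (-4)²) = √25 = 5
|P_3P_1| = √((-3)² + (0)²) = √9 = 3
Perimeter = 4 + 5 + 3 = 12.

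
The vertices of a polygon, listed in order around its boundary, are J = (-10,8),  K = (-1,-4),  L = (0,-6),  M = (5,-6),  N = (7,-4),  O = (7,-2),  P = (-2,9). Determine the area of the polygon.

Apply Gauss's area formula: 2A = Σ (x_i·y_{i+1} − x_{i+1}·y_i), indices taken mod 7.
Σ = (48) + (6) + (30) + (22) + (14) + (59) + (74) = 253
Area = |Σ|/2 = 126.5.

126.5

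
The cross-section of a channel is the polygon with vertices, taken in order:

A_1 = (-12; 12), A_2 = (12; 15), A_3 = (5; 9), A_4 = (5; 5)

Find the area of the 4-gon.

Apply the shoelace (surveyor's) formula: 2A = Σ (x_i·y_{i+1} − x_{i+1}·y_i), indices taken mod 4.
Σ = (-324) + (33) + (-20) + (120) = -191
Area = |Σ|/2 = 95.5.

95.5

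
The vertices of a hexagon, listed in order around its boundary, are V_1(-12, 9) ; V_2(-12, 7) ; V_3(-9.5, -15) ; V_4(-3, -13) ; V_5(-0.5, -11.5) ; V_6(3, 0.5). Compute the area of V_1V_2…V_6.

Apply Gauss's area formula: 2A = Σ (x_i·y_{i+1} − x_{i+1}·y_i), indices taken mod 6.
Σ = (24) + (246.5) + (78.5) + (28) + (34.25) + (33) = 444.25
Area = |Σ|/2 = 222.125.

222.125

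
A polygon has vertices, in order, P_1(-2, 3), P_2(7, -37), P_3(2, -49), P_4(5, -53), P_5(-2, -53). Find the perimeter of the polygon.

122

|P_1P_2| = √((9)² + (-40)²) = √1681 = 41
|P_2P_3| = √((-5)² + (-12)²) = √169 = 13
|P_3P_4| = √((3)² + (-4)²) = √25 = 5
|P_4P_5| = √((-7)² + (0)²) = √49 = 7
|P_5P_1| = √((0)² + (56)²) = √3136 = 56
Perimeter = 41 + 13 + 5 + 7 + 56 = 122.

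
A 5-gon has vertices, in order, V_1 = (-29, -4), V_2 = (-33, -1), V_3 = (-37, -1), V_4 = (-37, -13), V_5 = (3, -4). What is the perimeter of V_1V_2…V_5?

|V_1V_2| = √((-4)² + (3)²) = √25 = 5
|V_2V_3| = √((-4)² + (0)²) = √16 = 4
|V_3V_4| = √((0)² + (-12)²) = √144 = 12
|V_4V_5| = √((40)² + (9)²) = √1681 = 41
|V_5V_1| = √((-32)² + (0)²) = √1024 = 32
Perimeter = 5 + 4 + 12 + 41 + 32 = 94.

94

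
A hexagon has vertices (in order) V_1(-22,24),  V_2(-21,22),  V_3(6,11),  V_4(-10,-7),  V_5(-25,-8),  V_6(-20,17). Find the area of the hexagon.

530.5

Apply Gauss's area formula: 2A = Σ (x_i·y_{i+1} − x_{i+1}·y_i), indices taken mod 6.
V_1→V_2: (-22)(22) − (-21)(24) = 20
V_2→V_3: (-21)(11) − (6)(22) = -363
V_3→V_4: (6)(-7) − (-10)(11) = 68
V_4→V_5: (-10)(-8) − (-25)(-7) = -95
V_5→V_6: (-25)(17) − (-20)(-8) = -585
V_6→V_1: (-20)(24) − (-22)(17) = -106
Σ = -1061
Area = |Σ|/2 = 530.5.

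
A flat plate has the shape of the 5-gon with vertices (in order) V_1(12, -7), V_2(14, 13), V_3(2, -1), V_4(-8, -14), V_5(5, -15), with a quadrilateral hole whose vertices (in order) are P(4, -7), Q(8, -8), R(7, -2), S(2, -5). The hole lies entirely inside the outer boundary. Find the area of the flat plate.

Outer boundary:
Apply the shoelace formula: 2A = Σ (x_i·y_{i+1} − x_{i+1}·y_i), indices taken mod 5.
Cross-terms: 254, -40, -36, 190, 145  ⇒  Σ = 513
Area = |Σ|/2 = 256.5.
Hole:
P→Q: (4)(-8) − (8)(-7) = 24
Q→R: (8)(-2) − (7)(-8) = 40
R→S: (7)(-5) − (2)(-2) = -31
S→P: (2)(-7) − (4)(-5) = 6
Σ = 39
Area = |Σ|/2 = 19.5.
Net area = 256.5 − 19.5 = 237.

237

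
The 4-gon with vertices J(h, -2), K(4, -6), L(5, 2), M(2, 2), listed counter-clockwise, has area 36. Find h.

-3

The doubled signed area Σ (x_i y_{i+1} − x_{i+1} y_i) is linear in h.
With h=0 it equals 48; the coefficient of h is -8 (from the two edges through J).
So -8·h + 48 = 2·36 = 72 ⇒ h = -3.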